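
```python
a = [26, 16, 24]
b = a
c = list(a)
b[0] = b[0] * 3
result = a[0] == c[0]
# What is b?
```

After line 1: a = [26, 16, 24]
After line 2 (b = a, alias): a = [26, 16, 24], b = [26, 16, 24]
After line 3 (c = list(a) is a copy, new object): c = [26, 16, 24]
After line 4 (b[0] = 26 * 3 = 78; mutates shared a/b): a = b = [78, 16, 24], c = [26, 16, 24]
After line 5 (a[0] = 78, c[0] = 26; result = False)

[78, 16, 24]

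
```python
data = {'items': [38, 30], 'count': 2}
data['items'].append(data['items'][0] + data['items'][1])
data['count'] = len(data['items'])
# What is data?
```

After line 1: data = {'items': [38, 30], 'count': 2}
After line 2 (append 38 + 30 = 68): data = {'items': [38, 30, 68], 'count': 2}
After line 3 (count = len(items) = 3): data = {'items': [38, 30, 68], 'count': 3}

{'items': [38, 30, 68], 'count': 3}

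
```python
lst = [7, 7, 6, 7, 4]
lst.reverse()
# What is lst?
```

[4, 7, 6, 7, 7]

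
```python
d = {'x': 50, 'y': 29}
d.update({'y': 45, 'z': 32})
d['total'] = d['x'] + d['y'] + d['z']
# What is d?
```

After line 1: d = {'x': 50, 'y': 29}
After line 2 (y overwritten, z added): d = {'x': 50, 'y': 45, 'z': 32}
After line 3 (total = 50 + 45 + 32 = 127): d = {'x': 50, 'y': 45, 'z': 32, 'total': 127}

{'x': 50, 'y': 45, 'z': 32, 'total': 127}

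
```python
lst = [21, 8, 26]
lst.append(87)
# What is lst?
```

[21, 8, 26, 87]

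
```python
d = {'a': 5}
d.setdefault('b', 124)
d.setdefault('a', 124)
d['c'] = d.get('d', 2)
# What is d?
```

After line 1: d = {'a': 5}
After line 2 (setdefault adds 'b'=124): d = {'a': 5, 'b': 124}
After line 3 (setdefault 'a' no-op, already exists): d = {'a': 5, 'b': 124}
After line 4 (get('d', 2) returns default since 'd' not in d): d = {'a': 5, 'b': 124, 'c': 2}

{'a': 5, 'b': 124, 'c': 2}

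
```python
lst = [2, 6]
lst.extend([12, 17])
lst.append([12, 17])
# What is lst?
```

After line 1: lst = [2, 6]
After line 2 (extend unpacks [12, 17]): lst = [2, 6, 12, 17]
After line 3 (append adds [12, 17] as single element): lst = [2, 6, 12, 17, [12, 17]]

[2, 6, 12, 17, [12, 17]]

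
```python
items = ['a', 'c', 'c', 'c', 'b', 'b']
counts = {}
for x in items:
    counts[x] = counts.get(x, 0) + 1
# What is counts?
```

Initial: counts = {}, items = ['a', 'c', 'c', 'c', 'b', 'b']
See 'a': counts = {'a': 1}
See 'c': counts = {'a': 1, 'c': 1}
See 'c': counts = {'a': 1, 'c': 2}
See 'c': counts = {'a': 1, 'c': 3}
See 'b': counts = {'a': 1, 'c': 3, 'b': 1}
See 'b': counts = {'a': 1, 'c': 3, 'b': 2}

{'a': 1, 'c': 3, 'b': 2}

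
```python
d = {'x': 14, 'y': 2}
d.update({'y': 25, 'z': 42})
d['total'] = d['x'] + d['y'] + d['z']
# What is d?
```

After line 1: d = {'x': 14, 'y': 2}
After line 2 (y overwritten, z added): d = {'x': 14, 'y': 25, 'z': 42}
After line 3 (total = 14 + 25 + 42 = 81): d = {'x': 14, 'y': 25, 'z': 42, 'total': 81}

{'x': 14, 'y': 25, 'z': 42, 'total': 81}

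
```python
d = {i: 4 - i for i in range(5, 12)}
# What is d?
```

{5: -1, 6: -2, 7: -3, 8: -4, 9: -5, 10: -6, 11: -7}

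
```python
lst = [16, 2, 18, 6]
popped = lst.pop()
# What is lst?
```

[16, 2, 18]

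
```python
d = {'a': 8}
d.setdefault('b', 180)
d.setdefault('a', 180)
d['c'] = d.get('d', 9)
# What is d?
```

After line 1: d = {'a': 8}
After line 2 (setdefault adds 'b'=180): d = {'a': 8, 'b': 180}
After line 3 (setdefault 'a' no-op, already exists): d = {'a': 8, 'b': 180}
After line 4 (get('d', 9) returns default since 'd' not in d): d = {'a': 8, 'b': 180, 'c': 9}

{'a': 8, 'b': 180, 'c': 9}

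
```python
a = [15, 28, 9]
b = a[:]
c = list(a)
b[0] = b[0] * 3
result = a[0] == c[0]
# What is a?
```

After line 1: a = [15, 28, 9]
After line 2 (b = a[:], copy): a = [15, 28, 9], b = [15, 28, 9]
After line 3 (c = list(a) is a copy, new object): c = [15, 28, 9]
After line 4 (b[0] = 15 * 3 = 45; only b mutates (copy)): a = [15, 28, 9], b = [45, 28, 9], c = [15, 28, 9]
After line 5 (a[0] = 15, c[0] = 15; result = True)

[15, 28, 9]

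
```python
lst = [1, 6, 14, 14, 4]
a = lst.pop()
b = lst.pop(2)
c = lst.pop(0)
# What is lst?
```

After line 1: lst = [1, 6, 14, 14, 4]
After line 2 (pop() -> a = 4): lst = [1, 6, 14, 14]
After line 3 (pop(2) -> b = 14): lst = [1, 6, 14]
After line 4 (pop(0) -> c = 1): lst = [6, 14]

[6, 14]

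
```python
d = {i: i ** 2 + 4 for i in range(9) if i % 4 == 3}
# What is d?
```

{3: 13, 7: 53}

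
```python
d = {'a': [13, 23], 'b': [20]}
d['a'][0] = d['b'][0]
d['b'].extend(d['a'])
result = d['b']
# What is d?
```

After line 1: d = {'a': [13, 23], 'b': [20]}
After line 2 (a[0] = b[0] = 20): d = {'a': [20, 23], 'b': [20]}
After line 3 (b.extend(a) appends [20, 23]): d = {'a': [20, 23], 'b': [20, 20, 23]}
After line 4: result = d['b'] = [20, 20, 23]

{'a': [20, 23], 'b': [20, 20, 23]}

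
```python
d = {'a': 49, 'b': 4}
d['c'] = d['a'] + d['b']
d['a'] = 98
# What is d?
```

After line 1: d = {'a': 49, 'b': 4}
After line 2 (d['c'] = 49 + 4): d = {'a': 49, 'b': 4, 'c': 53}
After line 3: d = {'a': 98, 'b': 4, 'c': 53}

{'a': 98, 'b': 4, 'c': 53}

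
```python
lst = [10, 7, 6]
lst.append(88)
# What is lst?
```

[10, 7, 6, 88]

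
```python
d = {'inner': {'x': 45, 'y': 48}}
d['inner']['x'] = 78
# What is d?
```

After line 1: d = {'inner': {'x': 45, 'y': 48}}
After line 2 (inner x overwritten): d = {'inner': {'x': 78, 'y': 48}}

{'inner': {'x': 78, 'y': 48}}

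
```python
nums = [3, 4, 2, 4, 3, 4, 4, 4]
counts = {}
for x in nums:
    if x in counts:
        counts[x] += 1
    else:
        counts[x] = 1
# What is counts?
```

Initial: counts = {}, nums = [3, 4, 2, 4, 3, 4, 4, 4]
See 3: counts = {3: 1}
See 4: counts = {3: 1, 4: 1}
See 2: counts = {3: 1, 4: 1, 2: 1}
See 4: counts = {3: 1, 4: 2, 2: 1}
See 3: counts = {3: 2, 4: 2, 2: 1}
See 4: counts = {3: 2, 4: 3, 2: 1}
See 4: counts = {3: 2, 4: 4, 2: 1}
See 4: counts = {3: 2, 4: 5, 2: 1}

{3: 2, 4: 5, 2: 1}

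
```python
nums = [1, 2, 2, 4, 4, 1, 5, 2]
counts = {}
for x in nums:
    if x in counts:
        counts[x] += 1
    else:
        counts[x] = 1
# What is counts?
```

Initial: counts = {}, nums = [1, 2, 2, 4, 4, 1, 5, 2]
See 1: counts = {1: 1}
See 2: counts = {1: 1, 2: 1}
See 2: counts = {1: 1, 2: 2}
See 4: counts = {1: 1, 2: 2, 4: 1}
See 4: counts = {1: 1, 2: 2, 4: 2}
See 1: counts = {1: 2, 2: 2, 4: 2}
See 5: counts = {1: 2, 2: 2, 4: 2, 5: 1}
See 2: counts = {1: 2, 2: 3, 4: 2, 5: 1}

{1: 2, 2: 3, 4: 2, 5: 1}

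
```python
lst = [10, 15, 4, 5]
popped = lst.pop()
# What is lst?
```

[10, 15, 4]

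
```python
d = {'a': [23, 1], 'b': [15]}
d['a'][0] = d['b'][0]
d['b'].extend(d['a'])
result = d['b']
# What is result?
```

After line 1: d = {'a': [23, 1], 'b': [15]}
After line 2 (a[0] = b[0] = 15): d = {'a': [15, 1], 'b': [15]}
After line 3 (b.extend(a) appends [15, 1]): d = {'a': [15, 1], 'b': [15, 15, 1]}
After line 4: result = d['b'] = [15, 15, 1]

[15, 15, 1]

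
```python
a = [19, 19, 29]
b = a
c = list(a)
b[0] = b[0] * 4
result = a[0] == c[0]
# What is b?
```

After line 1: a = [19, 19, 29]
After line 2 (b = a, alias): a = [19, 19, 29], b = [19, 19, 29]
After line 3 (c = list(a) is a copy, new object): c = [19, 19, 29]
After line 4 (b[0] = 19 * 4 = 76; mutates shared a/b): a = b = [76, 19, 29], c = [19, 19, 29]
After line 5 (a[0] = 76, c[0] = 19; result = False)

[76, 19, 29]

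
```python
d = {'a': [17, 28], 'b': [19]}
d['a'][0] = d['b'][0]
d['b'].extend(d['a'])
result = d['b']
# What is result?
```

After line 1: d = {'a': [17, 28], 'b': [19]}
After line 2 (a[0] = b[0] = 19): d = {'a': [19, 28], 'b': [19]}
After line 3 (b.extend(a) appends [19, 28]): d = {'a': [19, 28], 'b': [19, 19, 28]}
After line 4: result = d['b'] = [19, 19, 28]

[19, 19, 28]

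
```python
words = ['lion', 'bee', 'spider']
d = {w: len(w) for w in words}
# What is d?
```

{'lion': 4, 'bee': 3, 'spider': 6}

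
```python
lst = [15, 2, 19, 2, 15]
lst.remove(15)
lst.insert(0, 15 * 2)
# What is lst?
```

After line 1: lst = [15, 2, 19, 2, 15]
After line 2 (remove first 15): lst = [2, 19, 2, 15]
After line 3 (insert 30 at index 0): lst = [30, 2, 19, 2, 15]

[30, 2, 19, 2, 15]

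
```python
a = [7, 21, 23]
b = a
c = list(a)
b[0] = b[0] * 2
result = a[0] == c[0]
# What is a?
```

After line 1: a = [7, 21, 23]
After line 2 (b = a, alias): a = [7, 21, 23], b = [7, 21, 23]
After line 3 (c = list(a) is a copy, new object): c = [7, 21, 23]
After line 4 (b[0] = 7 * 2 = 14; mutates shared a/b): a = b = [14, 21, 23], c = [7, 21, 23]
After line 5 (a[0] = 14, c[0] = 7; result = False)

[14, 21, 23]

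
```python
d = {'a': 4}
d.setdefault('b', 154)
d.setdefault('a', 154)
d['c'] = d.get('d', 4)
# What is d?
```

After line 1: d = {'a': 4}
After line 2 (setdefault adds 'b'=154): d = {'a': 4, 'b': 154}
After line 3 (setdefault 'a' no-op, already exists): d = {'a': 4, 'b': 154}
After line 4 (get('d', 4) returns default since 'd' not in d): d = {'a': 4, 'b': 154, 'c': 4}

{'a': 4, 'b': 154, 'c': 4}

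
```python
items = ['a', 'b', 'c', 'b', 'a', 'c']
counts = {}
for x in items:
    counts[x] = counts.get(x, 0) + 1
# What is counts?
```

Initial: counts = {}, items = ['a', 'b', 'c', 'b', 'a', 'c']
See 'a': counts = {'a': 1}
See 'b': counts = {'a': 1, 'b': 1}
See 'c': counts = {'a': 1, 'b': 1, 'c': 1}
See 'b': counts = {'a': 1, 'b': 2, 'c': 1}
See 'a': counts = {'a': 2, 'b': 2, 'c': 1}
See 'c': counts = {'a': 2, 'b': 2, 'c': 2}

{'a': 2, 'b': 2, 'c': 2}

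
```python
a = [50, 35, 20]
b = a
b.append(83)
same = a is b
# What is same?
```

After line 1: a = [50, 35, 20]
After line 2 (b = a is an alias, same object): a = [50, 35, 20], b = [50, 35, 20]
After line 3 (b.append mutates the shared list): a = [50, 35, 20, 83], b = [50, 35, 20, 83]
After line 4 (same = a is b; same object -> True): same = True

True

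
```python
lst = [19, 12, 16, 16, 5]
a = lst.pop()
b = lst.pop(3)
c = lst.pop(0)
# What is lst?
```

After line 1: lst = [19, 12, 16, 16, 5]
After line 2 (pop() -> a = 5): lst = [19, 12, 16, 16]
After line 3 (pop(3) -> b = 16): lst = [19, 12, 16]
After line 4 (pop(0) -> c = 19): lst = [12, 16]

[12, 16]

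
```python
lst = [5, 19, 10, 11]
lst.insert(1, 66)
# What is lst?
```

[5, 66, 19, 10, 11]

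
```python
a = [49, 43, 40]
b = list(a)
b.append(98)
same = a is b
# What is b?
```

After line 1: a = [49, 43, 40]
After line 2 (b = list(a) is a shallow copy, new object): a = [49, 43, 40], b = [49, 43, 40]
After line 3 (append only mutates b): a = [49, 43, 40], b = [49, 43, 40, 98]
After line 4 (same = a is b; different objects -> False): same = False

[49, 43, 40, 98]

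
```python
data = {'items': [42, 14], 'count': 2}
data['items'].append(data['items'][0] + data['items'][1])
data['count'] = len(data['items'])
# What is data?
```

After line 1: data = {'items': [42, 14], 'count': 2}
After line 2 (append 42 + 14 = 56): data = {'items': [42, 14, 56], 'count': 2}
After line 3 (count = len(items) = 3): data = {'items': [42, 14, 56], 'count': 3}

{'items': [42, 14, 56], 'count': 3}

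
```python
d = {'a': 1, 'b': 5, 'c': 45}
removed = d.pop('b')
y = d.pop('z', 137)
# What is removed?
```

After line 1: d = {'a': 1, 'b': 5, 'c': 45}
After line 2 (pop 'b' returns 5): d = {'a': 1, 'c': 45}, removed = 5
After line 3 (pop 'z' missing, returns default 137): d = {'a': 1, 'c': 45}, y = 137

5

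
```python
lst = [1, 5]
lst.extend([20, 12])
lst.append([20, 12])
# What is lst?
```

After line 1: lst = [1, 5]
After line 2 (extend unpacks [20, 12]): lst = [1, 5, 20, 12]
After line 3 (append adds [20, 12] as single element): lst = [1, 5, 20, 12, [20, 12]]

[1, 5, 20, 12, [20, 12]]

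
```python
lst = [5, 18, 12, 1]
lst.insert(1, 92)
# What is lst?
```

[5, 92, 18, 12, 1]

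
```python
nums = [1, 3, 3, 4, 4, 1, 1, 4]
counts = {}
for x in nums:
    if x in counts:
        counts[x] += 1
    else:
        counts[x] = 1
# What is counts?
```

Initial: counts = {}, nums = [1, 3, 3, 4, 4, 1, 1, 4]
See 1: counts = {1: 1}
See 3: counts = {1: 1, 3: 1}
See 3: counts = {1: 1, 3: 2}
See 4: counts = {1: 1, 3: 2, 4: 1}
See 4: counts = {1: 1, 3: 2, 4: 2}
See 1: counts = {1: 2, 3: 2, 4: 2}
See 1: counts = {1: 3, 3: 2, 4: 2}
See 4: counts = {1: 3, 3: 2, 4: 3}

{1: 3, 3: 2, 4: 3}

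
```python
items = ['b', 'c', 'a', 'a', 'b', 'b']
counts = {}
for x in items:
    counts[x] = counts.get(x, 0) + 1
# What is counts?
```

Initial: counts = {}, items = ['b', 'c', 'a', 'a', 'b', 'b']
See 'b': counts = {'b': 1}
See 'c': counts = {'b': 1, 'c': 1}
See 'a': counts = {'b': 1, 'c': 1, 'a': 1}
See 'a': counts = {'b': 1, 'c': 1, 'a': 2}
See 'b': counts = {'b': 2, 'c': 1, 'a': 2}
See 'b': counts = {'b': 3, 'c': 1, 'a': 2}

{'b': 3, 'c': 1, 'a': 2}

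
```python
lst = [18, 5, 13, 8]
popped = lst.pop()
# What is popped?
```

8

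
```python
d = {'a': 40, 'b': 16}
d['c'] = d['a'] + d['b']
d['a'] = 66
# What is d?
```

After line 1: d = {'a': 40, 'b': 16}
After line 2 (d['c'] = 40 + 16): d = {'a': 40, 'b': 16, 'c': 56}
After line 3: d = {'a': 66, 'b': 16, 'c': 56}

{'a': 66, 'b': 16, 'c': 56}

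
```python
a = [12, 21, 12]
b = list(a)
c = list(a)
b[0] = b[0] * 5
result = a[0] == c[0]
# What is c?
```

After line 1: a = [12, 21, 12]
After line 2 (b = list(a), copy): a = [12, 21, 12], b = [12, 21, 12]
After line 3 (c = list(a) is a copy, new object): c = [12, 21, 12]
After line 4 (b[0] = 12 * 5 = 60; only b mutates (copy)): a = [12, 21, 12], b = [60, 21, 12], c = [12, 21, 12]
After line 5 (a[0] = 12, c[0] = 12; result = True)

[12, 21, 12]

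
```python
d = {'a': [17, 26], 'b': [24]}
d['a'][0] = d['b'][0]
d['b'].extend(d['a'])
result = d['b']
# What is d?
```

After line 1: d = {'a': [17, 26], 'b': [24]}
After line 2 (a[0] = b[0] = 24): d = {'a': [24, 26], 'b': [24]}
After line 3 (b.extend(a) appends [24, 26]): d = {'a': [24, 26], 'b': [24, 24, 26]}
After line 4: result = d['b'] = [24, 24, 26]

{'a': [24, 26], 'b': [24, 24, 26]}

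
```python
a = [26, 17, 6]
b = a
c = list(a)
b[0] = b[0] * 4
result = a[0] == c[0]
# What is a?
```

After line 1: a = [26, 17, 6]
After line 2 (b = a, alias): a = [26, 17, 6], b = [26, 17, 6]
After line 3 (c = list(a) is a copy, new object): c = [26, 17, 6]
After line 4 (b[0] = 26 * 4 = 104; mutates shared a/b): a = b = [104, 17, 6], c = [26, 17, 6]
After line 5 (a[0] = 104, c[0] = 26; result = False)

[104, 17, 6]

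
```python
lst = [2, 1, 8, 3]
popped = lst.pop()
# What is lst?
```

[2, 1, 8]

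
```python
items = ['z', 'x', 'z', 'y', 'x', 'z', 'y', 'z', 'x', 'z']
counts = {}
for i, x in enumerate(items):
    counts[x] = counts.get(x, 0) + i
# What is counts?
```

Initial: counts = {}, items = ['z', 'x', 'z', 'y', 'x', 'z', 'y', 'z', 'x', 'z']
i=0, x='z': counts = {'z': 0}
i=1, x='x': counts = {'z': 0, 'x': 1}
i=2, x='z': counts = {'z': 2, 'x': 1}
i=3, x='y': counts = {'z': 2, 'x': 1, 'y': 3}
i=4, x='x': counts = {'z': 2, 'x': 5, 'y': 3}
i=5, x='z': counts = {'z': 7, 'x': 5, 'y': 3}
i=6, x='y': counts = {'z': 7, 'x': 5, 'y': 9}
i=7, x='z': counts = {'z': 14, 'x': 5, 'y': 9}
i=8, x='x': counts = {'z': 14, 'x': 13, 'y': 9}
i=9, x='z': counts = {'z': 23, 'x': 13, 'y': 9}

{'z': 23, 'x': 13, 'y': 9}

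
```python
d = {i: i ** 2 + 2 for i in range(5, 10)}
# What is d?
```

{5: 27, 6: 38, 7: 51, 8: 66, 9: 83}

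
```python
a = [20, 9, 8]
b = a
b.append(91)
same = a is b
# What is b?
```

After line 1: a = [20, 9, 8]
After line 2 (b = a is an alias, same object): a = [20, 9, 8], b = [20, 9, 8]
After line 3 (b.append mutates the shared list): a = [20, 9, 8, 91], b = [20, 9, 8, 91]
After line 4 (same = a is b; same object -> True): same = True

[20, 9, 8, 91]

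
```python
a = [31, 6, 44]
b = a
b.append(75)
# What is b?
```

After line 1: a = [31, 6, 44]
After line 2 (b = a is an alias, same object): a = [31, 6, 44], b = [31, 6, 44]
After line 3 (b.append mutates the shared list): a = [31, 6, 44, 75], b = [31, 6, 44, 75]

[31, 6, 44, 75]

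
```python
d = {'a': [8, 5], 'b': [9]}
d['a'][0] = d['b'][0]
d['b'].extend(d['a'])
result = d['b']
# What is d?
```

After line 1: d = {'a': [8, 5], 'b': [9]}
After line 2 (a[0] = b[0] = 9): d = {'a': [9, 5], 'b': [9]}
After line 3 (b.extend(a) appends [9, 5]): d = {'a': [9, 5], 'b': [9, 9, 5]}
After line 4: result = d['b'] = [9, 9, 5]

{'a': [9, 5], 'b': [9, 9, 5]}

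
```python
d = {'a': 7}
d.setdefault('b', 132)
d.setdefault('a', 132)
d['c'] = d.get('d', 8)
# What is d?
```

After line 1: d = {'a': 7}
After line 2 (setdefault adds 'b'=132): d = {'a': 7, 'b': 132}
After line 3 (setdefault 'a' no-op, already exists): d = {'a': 7, 'b': 132}
After line 4 (get('d', 8) returns default since 'd' not in d): d = {'a': 7, 'b': 132, 'c': 8}

{'a': 7, 'b': 132, 'c': 8}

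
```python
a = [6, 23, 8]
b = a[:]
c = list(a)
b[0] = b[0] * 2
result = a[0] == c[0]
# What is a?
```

After line 1: a = [6, 23, 8]
After line 2 (b = a[:], copy): a = [6, 23, 8], b = [6, 23, 8]
After line 3 (c = list(a) is a copy, new object): c = [6, 23, 8]
After line 4 (b[0] = 6 * 2 = 12; only b mutates (copy)): a = [6, 23, 8], b = [12, 23, 8], c = [6, 23, 8]
After line 5 (a[0] = 6, c[0] = 6; result = True)

[6, 23, 8]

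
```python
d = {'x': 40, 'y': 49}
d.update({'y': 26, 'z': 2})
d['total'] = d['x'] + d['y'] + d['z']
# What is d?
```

After line 1: d = {'x': 40, 'y': 49}
After line 2 (y overwritten, z added): d = {'x': 40, 'y': 26, 'z': 2}
After line 3 (total = 40 + 26 + 2 = 68): d = {'x': 40, 'y': 26, 'z': 2, 'total': 68}

{'x': 40, 'y': 26, 'z': 2, 'total': 68}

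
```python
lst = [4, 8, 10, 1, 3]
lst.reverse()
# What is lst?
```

[3, 1, 10, 8, 4]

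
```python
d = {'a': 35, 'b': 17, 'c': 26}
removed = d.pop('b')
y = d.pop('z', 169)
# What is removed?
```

After line 1: d = {'a': 35, 'b': 17, 'c': 26}
After line 2 (pop 'b' returns 17): d = {'a': 35, 'c': 26}, removed = 17
After line 3 (pop 'z' missing, returns default 169): d = {'a': 35, 'c': 26}, y = 169

17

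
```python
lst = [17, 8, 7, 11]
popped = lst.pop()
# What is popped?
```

11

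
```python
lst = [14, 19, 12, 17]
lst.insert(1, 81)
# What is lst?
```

[14, 81, 19, 12, 17]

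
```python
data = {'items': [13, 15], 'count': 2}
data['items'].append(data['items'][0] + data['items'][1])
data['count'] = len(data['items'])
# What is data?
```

After line 1: data = {'items': [13, 15], 'count': 2}
After line 2 (append 13 + 15 = 28): data = {'items': [13, 15, 28], 'count': 2}
After line 3 (count = len(items) = 3): data = {'items': [13, 15, 28], 'count': 3}

{'items': [13, 15, 28], 'count': 3}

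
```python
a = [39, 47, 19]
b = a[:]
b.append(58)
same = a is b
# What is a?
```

After line 1: a = [39, 47, 19]
After line 2 (b = a[:] is a shallow copy, new object): a = [39, 47, 19], b = [39, 47, 19]
After line 3 (append only mutates b): a = [39, 47, 19], b = [39, 47, 19, 58]
After line 4 (same = a is b; different objects -> False): same = False

[39, 47, 19]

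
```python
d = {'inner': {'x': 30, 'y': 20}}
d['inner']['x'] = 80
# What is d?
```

After line 1: d = {'inner': {'x': 30, 'y': 20}}
After line 2 (inner x overwritten): d = {'inner': {'x': 80, 'y': 20}}

{'inner': {'x': 80, 'y': 20}}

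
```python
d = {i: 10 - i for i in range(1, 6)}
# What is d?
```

{1: 9, 2: 8, 3: 7, 4: 6, 5: 5}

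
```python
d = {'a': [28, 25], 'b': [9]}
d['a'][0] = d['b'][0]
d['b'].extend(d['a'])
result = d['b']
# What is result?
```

After line 1: d = {'a': [28, 25], 'b': [9]}
After line 2 (a[0] = b[0] = 9): d = {'a': [9, 25], 'b': [9]}
After line 3 (b.extend(a) appends [9, 25]): d = {'a': [9, 25], 'b': [9, 9, 25]}
After line 4: result = d['b'] = [9, 9, 25]

[9, 9, 25]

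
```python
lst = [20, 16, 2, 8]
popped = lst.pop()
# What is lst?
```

[20, 16, 2]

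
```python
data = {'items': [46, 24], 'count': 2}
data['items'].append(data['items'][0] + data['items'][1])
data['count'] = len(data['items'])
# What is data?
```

After line 1: data = {'items': [46, 24], 'count': 2}
After line 2 (append 46 + 24 = 70): data = {'items': [46, 24, 70], 'count': 2}
After line 3 (count = len(items) = 3): data = {'items': [46, 24, 70], 'count': 3}

{'items': [46, 24, 70], 'count': 3}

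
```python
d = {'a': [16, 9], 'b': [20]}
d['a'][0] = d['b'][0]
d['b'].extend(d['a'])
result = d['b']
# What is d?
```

After line 1: d = {'a': [16, 9], 'b': [20]}
After line 2 (a[0] = b[0] = 20): d = {'a': [20, 9], 'b': [20]}
After line 3 (b.extend(a) appends [20, 9]): d = {'a': [20, 9], 'b': [20, 20, 9]}
After line 4: result = d['b'] = [20, 20, 9]

{'a': [20, 9], 'b': [20, 20, 9]}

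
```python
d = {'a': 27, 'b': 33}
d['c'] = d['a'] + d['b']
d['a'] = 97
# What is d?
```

After line 1: d = {'a': 27, 'b': 33}
After line 2 (d['c'] = 27 + 33): d = {'a': 27, 'b': 33, 'c': 60}
After line 3: d = {'a': 97, 'b': 33, 'c': 60}

{'a': 97, 'b': 33, 'c': 60}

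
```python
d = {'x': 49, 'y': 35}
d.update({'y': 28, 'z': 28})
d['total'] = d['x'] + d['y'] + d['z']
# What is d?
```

After line 1: d = {'x': 49, 'y': 35}
After line 2 (y overwritten, z added): d = {'x': 49, 'y': 28, 'z': 28}
After line 3 (total = 49 + 28 + 28 = 105): d = {'x': 49, 'y': 28, 'z': 28, 'total': 105}

{'x': 49, 'y': 28, 'z': 28, 'total': 105}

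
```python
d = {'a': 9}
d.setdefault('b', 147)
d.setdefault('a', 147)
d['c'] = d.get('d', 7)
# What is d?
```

After line 1: d = {'a': 9}
After line 2 (setdefault adds 'b'=147): d = {'a': 9, 'b': 147}
After line 3 (setdefault 'a' no-op, already exists): d = {'a': 9, 'b': 147}
After line 4 (get('d', 7) returns default since 'd' not in d): d = {'a': 9, 'b': 147, 'c': 7}

{'a': 9, 'b': 147, 'c': 7}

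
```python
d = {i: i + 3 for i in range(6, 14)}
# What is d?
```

{6: 9, 7: 10, 8: 11, 9: 12, 10: 13, 11: 14, 12: 15, 13: 16}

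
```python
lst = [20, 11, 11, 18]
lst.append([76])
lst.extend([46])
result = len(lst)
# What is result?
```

After line 1: lst = [20, 11, 11, 18]
After line 2 (append adds [76] as single element): lst = [20, 11, 11, 18, [76]]
After line 3 (extend unpacks [46], adds 46): lst = [20, 11, 11, 18, [76], 46]
After line 4: result = len(lst) = 6

6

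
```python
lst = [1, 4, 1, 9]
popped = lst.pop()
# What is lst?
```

[1, 4, 1]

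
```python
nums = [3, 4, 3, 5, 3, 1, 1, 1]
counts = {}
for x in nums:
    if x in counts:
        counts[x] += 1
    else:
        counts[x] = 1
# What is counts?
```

Initial: counts = {}, nums = [3, 4, 3, 5, 3, 1, 1, 1]
See 3: counts = {3: 1}
See 4: counts = {3: 1, 4: 1}
See 3: counts = {3: 2, 4: 1}
See 5: counts = {3: 2, 4: 1, 5: 1}
See 3: counts = {3: 3, 4: 1, 5: 1}
See 1: counts = {3: 3, 4: 1, 5: 1, 1: 1}
See 1: counts = {3: 3, 4: 1, 5: 1, 1: 2}
See 1: counts = {3: 3, 4: 1, 5: 1, 1: 3}

{3: 3, 4: 1, 5: 1, 1: 3}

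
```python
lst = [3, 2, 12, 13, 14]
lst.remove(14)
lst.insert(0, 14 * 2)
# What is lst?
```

After line 1: lst = [3, 2, 12, 13, 14]
After line 2 (remove first 14): lst = [3, 2, 12, 13]
After line 3 (insert 28 at index 0): lst = [28, 3, 2, 12, 13]

[28, 3, 2, 12, 13]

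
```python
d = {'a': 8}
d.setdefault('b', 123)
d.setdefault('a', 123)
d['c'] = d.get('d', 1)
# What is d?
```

After line 1: d = {'a': 8}
After line 2 (setdefault adds 'b'=123): d = {'a': 8, 'b': 123}
After line 3 (setdefault 'a' no-op, already exists): d = {'a': 8, 'b': 123}
After line 4 (get('d', 1) returns default since 'd' not in d): d = {'a': 8, 'b': 123, 'c': 1}

{'a': 8, 'b': 123, 'c': 1}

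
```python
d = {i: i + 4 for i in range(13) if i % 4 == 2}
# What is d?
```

{2: 6, 6: 10, 10: 14}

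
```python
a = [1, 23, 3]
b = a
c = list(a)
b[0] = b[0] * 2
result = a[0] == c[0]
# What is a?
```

After line 1: a = [1, 23, 3]
After line 2 (b = a, alias): a = [1, 23, 3], b = [1, 23, 3]
After line 3 (c = list(a) is a copy, new object): c = [1, 23, 3]
After line 4 (b[0] = 1 * 2 = 2; mutates shared a/b): a = b = [2, 23, 3], c = [1, 23, 3]
After line 5 (a[0] = 2, c[0] = 1; result = False)

[2, 23, 3]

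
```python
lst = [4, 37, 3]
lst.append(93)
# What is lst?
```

[4, 37, 3, 93]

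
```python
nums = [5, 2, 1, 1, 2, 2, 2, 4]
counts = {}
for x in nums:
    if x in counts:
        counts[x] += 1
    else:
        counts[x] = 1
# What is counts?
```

Initial: counts = {}, nums = [5, 2, 1, 1, 2, 2, 2, 4]
See 5: counts = {5: 1}
See 2: counts = {5: 1, 2: 1}
See 1: counts = {5: 1, 2: 1, 1: 1}
See 1: counts = {5: 1, 2: 1, 1: 2}
See 2: counts = {5: 1, 2: 2, 1: 2}
See 2: counts = {5: 1, 2: 3, 1: 2}
See 2: counts = {5: 1, 2: 4, 1: 2}
See 4: counts = {5: 1, 2: 4, 1: 2, 4: 1}

{5: 1, 2: 4, 1: 2, 4: 1}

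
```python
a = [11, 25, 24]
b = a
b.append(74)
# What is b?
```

After line 1: a = [11, 25, 24]
After line 2 (b = a is an alias, same object): a = [11, 25, 24], b = [11, 25, 24]
After line 3 (b.append mutates the shared list): a = [11, 25, 24, 74], b = [11, 25, 24, 74]

[11, 25, 24, 74]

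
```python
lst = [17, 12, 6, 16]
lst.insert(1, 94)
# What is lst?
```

[17, 94, 12, 6, 16]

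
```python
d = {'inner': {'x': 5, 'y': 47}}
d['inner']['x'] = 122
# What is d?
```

After line 1: d = {'inner': {'x': 5, 'y': 47}}
After line 2 (inner x overwritten): d = {'inner': {'x': 122, 'y': 47}}

{'inner': {'x': 122, 'y': 47}}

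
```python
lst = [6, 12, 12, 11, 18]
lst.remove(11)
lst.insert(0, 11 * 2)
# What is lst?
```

After line 1: lst = [6, 12, 12, 11, 18]
After line 2 (remove first 11): lst = [6, 12, 12, 18]
After line 3 (insert 22 at index 0): lst = [22, 6, 12, 12, 18]

[22, 6, 12, 12, 18]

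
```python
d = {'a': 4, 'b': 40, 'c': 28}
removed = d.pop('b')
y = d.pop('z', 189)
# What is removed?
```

After line 1: d = {'a': 4, 'b': 40, 'c': 28}
After line 2 (pop 'b' returns 40): d = {'a': 4, 'c': 28}, removed = 40
After line 3 (pop 'z' missing, returns default 189): d = {'a': 4, 'c': 28}, y = 189

40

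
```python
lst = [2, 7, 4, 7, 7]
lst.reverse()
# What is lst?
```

[7, 7, 4, 7, 2]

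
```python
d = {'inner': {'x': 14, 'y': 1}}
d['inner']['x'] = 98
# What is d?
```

After line 1: d = {'inner': {'x': 14, 'y': 1}}
After line 2 (inner x overwritten): d = {'inner': {'x': 98, 'y': 1}}

{'inner': {'x': 98, 'y': 1}}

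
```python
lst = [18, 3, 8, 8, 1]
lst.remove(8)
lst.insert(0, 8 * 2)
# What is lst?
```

After line 1: lst = [18, 3, 8, 8, 1]
After line 2 (remove first 8): lst = [18, 3, 8, 1]
After line 3 (insert 16 at index 0): lst = [16, 18, 3, 8, 1]

[16, 18, 3, 8, 1]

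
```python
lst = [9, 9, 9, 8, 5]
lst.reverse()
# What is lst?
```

[5, 8, 9, 9, 9]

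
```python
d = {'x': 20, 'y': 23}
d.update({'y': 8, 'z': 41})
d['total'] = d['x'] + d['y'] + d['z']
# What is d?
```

After line 1: d = {'x': 20, 'y': 23}
After line 2 (y overwritten, z added): d = {'x': 20, 'y': 8, 'z': 41}
After line 3 (total = 20 + 8 + 41 = 69): d = {'x': 20, 'y': 8, 'z': 41, 'total': 69}

{'x': 20, 'y': 8, 'z': 41, 'total': 69}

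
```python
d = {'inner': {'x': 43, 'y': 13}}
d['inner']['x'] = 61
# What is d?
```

After line 1: d = {'inner': {'x': 43, 'y': 13}}
After line 2 (inner x overwritten): d = {'inner': {'x': 61, 'y': 13}}

{'inner': {'x': 61, 'y': 13}}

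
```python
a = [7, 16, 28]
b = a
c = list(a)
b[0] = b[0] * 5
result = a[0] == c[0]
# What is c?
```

After line 1: a = [7, 16, 28]
After line 2 (b = a, alias): a = [7, 16, 28], b = [7, 16, 28]
After line 3 (c = list(a) is a copy, new object): c = [7, 16, 28]
After line 4 (b[0] = 7 * 5 = 35; mutates shared a/b): a = b = [35, 16, 28], c = [7, 16, 28]
After line 5 (a[0] = 35, c[0] = 7; result = False)

[7, 16, 28]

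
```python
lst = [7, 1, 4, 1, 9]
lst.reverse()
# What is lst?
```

[9, 1, 4, 1, 7]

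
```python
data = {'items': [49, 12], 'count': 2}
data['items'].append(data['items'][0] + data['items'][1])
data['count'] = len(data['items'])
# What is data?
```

After line 1: data = {'items': [49, 12], 'count': 2}
After line 2 (append 49 + 12 = 61): data = {'items': [49, 12, 61], 'count': 2}
After line 3 (count = len(items) = 3): data = {'items': [49, 12, 61], 'count': 3}

{'items': [49, 12, 61], 'count': 3}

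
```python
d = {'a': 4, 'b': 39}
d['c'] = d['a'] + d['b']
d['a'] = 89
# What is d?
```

After line 1: d = {'a': 4, 'b': 39}
After line 2 (d['c'] = 4 + 39): d = {'a': 4, 'b': 39, 'c': 43}
After line 3: d = {'a': 89, 'b': 39, 'c': 43}

{'a': 89, 'b': 39, 'c': 43}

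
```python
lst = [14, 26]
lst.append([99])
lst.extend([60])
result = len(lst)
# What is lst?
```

After line 1: lst = [14, 26]
After line 2 (append adds [99] as single element): lst = [14, 26, [99]]
After line 3 (extend unpacks [60], adds 60): lst = [14, 26, [99], 60]
After line 4: result = len(lst) = 4

[14, 26, [99], 60]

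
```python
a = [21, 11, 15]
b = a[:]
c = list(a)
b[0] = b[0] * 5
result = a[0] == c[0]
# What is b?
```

After line 1: a = [21, 11, 15]
After line 2 (b = a[:], copy): a = [21, 11, 15], b = [21, 11, 15]
After line 3 (c = list(a) is a copy, new object): c = [21, 11, 15]
After line 4 (b[0] = 21 * 5 = 105; only b mutates (copy)): a = [21, 11, 15], b = [105, 11, 15], c = [21, 11, 15]
After line 5 (a[0] = 21, c[0] = 21; result = True)

[105, 11, 15]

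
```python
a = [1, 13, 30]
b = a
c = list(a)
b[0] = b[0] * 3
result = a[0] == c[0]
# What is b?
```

After line 1: a = [1, 13, 30]
After line 2 (b = a, alias): a = [1, 13, 30], b = [1, 13, 30]
After line 3 (c = list(a) is a copy, new object): c = [1, 13, 30]
After line 4 (b[0] = 1 * 3 = 3; mutates shared a/b): a = b = [3, 13, 30], c = [1, 13, 30]
After line 5 (a[0] = 3, c[0] = 1; result = False)

[3, 13, 30]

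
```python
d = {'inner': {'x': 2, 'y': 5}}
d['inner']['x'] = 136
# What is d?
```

After line 1: d = {'inner': {'x': 2, 'y': 5}}
After line 2 (inner x overwritten): d = {'inner': {'x': 136, 'y': 5}}

{'inner': {'x': 136, 'y': 5}}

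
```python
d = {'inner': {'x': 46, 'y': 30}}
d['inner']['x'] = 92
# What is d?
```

After line 1: d = {'inner': {'x': 46, 'y': 30}}
After line 2 (inner x overwritten): d = {'inner': {'x': 92, 'y': 30}}

{'inner': {'x': 92, 'y': 30}}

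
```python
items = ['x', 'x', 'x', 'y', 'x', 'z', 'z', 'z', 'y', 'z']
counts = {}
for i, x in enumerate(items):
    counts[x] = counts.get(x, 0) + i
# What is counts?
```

Initial: counts = {}, items = ['x', 'x', 'x', 'y', 'x', 'z', 'z', 'z', 'y', 'z']
i=0, x='x': counts = {'x': 0}
i=1, x='x': counts = {'x': 1}
i=2, x='x': counts = {'x': 3}
i=3, x='y': counts = {'x': 3, 'y': 3}
i=4, x='x': counts = {'x': 7, 'y': 3}
i=5, x='z': counts = {'x': 7, 'y': 3, 'z': 5}
i=6, x='z': counts = {'x': 7, 'y': 3, 'z': 11}
i=7, x='z': counts = {'x': 7, 'y': 3, 'z': 18}
i=8, x='y': counts = {'x': 7, 'y': 11, 'z': 18}
i=9, x='z': counts = {'x': 7, 'y': 11, 'z': 27}

{'x': 7, 'y': 11, 'z': 27}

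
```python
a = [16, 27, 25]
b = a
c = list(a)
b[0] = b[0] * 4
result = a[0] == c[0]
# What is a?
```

After line 1: a = [16, 27, 25]
After line 2 (b = a, alias): a = [16, 27, 25], b = [16, 27, 25]
After line 3 (c = list(a) is a copy, new object): c = [16, 27, 25]
After line 4 (b[0] = 16 * 4 = 64; mutates shared a/b): a = b = [64, 27, 25], c = [16, 27, 25]
After line 5 (a[0] = 64, c[0] = 16; result = False)

[64, 27, 25]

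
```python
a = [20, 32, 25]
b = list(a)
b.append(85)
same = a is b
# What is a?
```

After line 1: a = [20, 32, 25]
After line 2 (b = list(a) is a shallow copy, new object): a = [20, 32, 25], b = [20, 32, 25]
After line 3 (append only mutates b): a = [20, 32, 25], b = [20, 32, 25, 85]
After line 4 (same = a is b; different objects -> False): same = False

[20, 32, 25]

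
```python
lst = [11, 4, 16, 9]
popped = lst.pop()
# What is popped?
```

9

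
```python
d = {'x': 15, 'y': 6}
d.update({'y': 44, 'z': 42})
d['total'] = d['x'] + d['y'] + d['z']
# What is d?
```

After line 1: d = {'x': 15, 'y': 6}
After line 2 (y overwritten, z added): d = {'x': 15, 'y': 44, 'z': 42}
After line 3 (total = 15 + 44 + 42 = 101): d = {'x': 15, 'y': 44, 'z': 42, 'total': 101}

{'x': 15, 'y': 44, 'z': 42, 'total': 101}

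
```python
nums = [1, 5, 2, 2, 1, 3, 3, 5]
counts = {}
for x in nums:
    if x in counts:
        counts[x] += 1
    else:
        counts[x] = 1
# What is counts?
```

Initial: counts = {}, nums = [1, 5, 2, 2, 1, 3, 3, 5]
See 1: counts = {1: 1}
See 5: counts = {1: 1, 5: 1}
See 2: counts = {1: 1, 5: 1, 2: 1}
See 2: counts = {1: 1, 5: 1, 2: 2}
See 1: counts = {1: 2, 5: 1, 2: 2}
See 3: counts = {1: 2, 5: 1, 2: 2, 3: 1}
See 3: counts = {1: 2, 5: 1, 2: 2, 3: 2}
See 5: counts = {1: 2, 5: 2, 2: 2, 3: 2}

{1: 2, 5: 2, 2: 2, 3: 2}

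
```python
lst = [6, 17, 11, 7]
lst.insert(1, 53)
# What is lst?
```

[6, 53, 17, 11, 7]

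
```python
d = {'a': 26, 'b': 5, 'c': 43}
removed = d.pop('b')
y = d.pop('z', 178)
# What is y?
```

After line 1: d = {'a': 26, 'b': 5, 'c': 43}
After line 2 (pop 'b' returns 5): d = {'a': 26, 'c': 43}, removed = 5
After line 3 (pop 'z' missing, returns default 178): d = {'a': 26, 'c': 43}, y = 178

178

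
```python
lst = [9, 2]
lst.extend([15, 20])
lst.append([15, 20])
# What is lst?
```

After line 1: lst = [9, 2]
After line 2 (extend unpacks [15, 20]): lst = [9, 2, 15, 20]
After line 3 (append adds [15, 20] as single element): lst = [9, 2, 15, 20, [15, 20]]

[9, 2, 15, 20, [15, 20]]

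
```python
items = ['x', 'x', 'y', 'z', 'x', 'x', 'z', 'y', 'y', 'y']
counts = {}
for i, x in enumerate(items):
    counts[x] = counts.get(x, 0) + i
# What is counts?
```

Initial: counts = {}, items = ['x', 'x', 'y', 'z', 'x', 'x', 'z', 'y', 'y', 'y']
i=0, x='x': counts = {'x': 0}
i=1, x='x': counts = {'x': 1}
i=2, x='y': counts = {'x': 1, 'y': 2}
i=3, x='z': counts = {'x': 1, 'y': 2, 'z': 3}
i=4, x='x': counts = {'x': 5, 'y': 2, 'z': 3}
i=5, x='x': counts = {'x': 10, 'y': 2, 'z': 3}
i=6, x='z': counts = {'x': 10, 'y': 2, 'z': 9}
i=7, x='y': counts = {'x': 10, 'y': 9, 'z': 9}
i=8, x='y': counts = {'x': 10, 'y': 17, 'z': 9}
i=9, x='y': counts = {'x': 10, 'y': 26, 'z': 9}

{'x': 10, 'y': 26, 'z': 9}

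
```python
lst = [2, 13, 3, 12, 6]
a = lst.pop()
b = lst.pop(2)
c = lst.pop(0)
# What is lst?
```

After line 1: lst = [2, 13, 3, 12, 6]
After line 2 (pop() -> a = 6): lst = [2, 13, 3, 12]
After line 3 (pop(2) -> b = 3): lst = [2, 13, 12]
After line 4 (pop(0) -> c = 2): lst = [13, 12]

[13, 12]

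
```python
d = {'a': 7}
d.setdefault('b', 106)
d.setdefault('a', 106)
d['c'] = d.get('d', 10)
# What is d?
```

After line 1: d = {'a': 7}
After line 2 (setdefault adds 'b'=106): d = {'a': 7, 'b': 106}
After line 3 (setdefault 'a' no-op, already exists): d = {'a': 7, 'b': 106}
After line 4 (get('d', 10) returns default since 'd' not in d): d = {'a': 7, 'b': 106, 'c': 10}

{'a': 7, 'b': 106, 'c': 10}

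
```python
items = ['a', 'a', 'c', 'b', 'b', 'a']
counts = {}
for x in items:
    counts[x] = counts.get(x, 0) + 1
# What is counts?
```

Initial: counts = {}, items = ['a', 'a', 'c', 'b', 'b', 'a']
See 'a': counts = {'a': 1}
See 'a': counts = {'a': 2}
See 'c': counts = {'a': 2, 'c': 1}
See 'b': counts = {'a': 2, 'c': 1, 'b': 1}
See 'b': counts = {'a': 2, 'c': 1, 'b': 2}
See 'a': counts = {'a': 3, 'c': 1, 'b': 2}

{'a': 3, 'c': 1, 'b': 2}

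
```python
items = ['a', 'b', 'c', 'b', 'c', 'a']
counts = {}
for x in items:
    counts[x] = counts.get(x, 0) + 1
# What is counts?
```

Initial: counts = {}, items = ['a', 'b', 'c', 'b', 'c', 'a']
See 'a': counts = {'a': 1}
See 'b': counts = {'a': 1, 'b': 1}
See 'c': counts = {'a': 1, 'b': 1, 'c': 1}
See 'b': counts = {'a': 1, 'b': 2, 'c': 1}
See 'c': counts = {'a': 1, 'b': 2, 'c': 2}
See 'a': counts = {'a': 2, 'b': 2, 'c': 2}

{'a': 2, 'b': 2, 'c': 2}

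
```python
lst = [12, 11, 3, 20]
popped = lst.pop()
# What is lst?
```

[12, 11, 3]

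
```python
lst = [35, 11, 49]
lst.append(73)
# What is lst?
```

[35, 11, 49, 73]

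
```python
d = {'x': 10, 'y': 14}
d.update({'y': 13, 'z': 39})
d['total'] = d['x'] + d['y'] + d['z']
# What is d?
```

After line 1: d = {'x': 10, 'y': 14}
After line 2 (y overwritten, z added): d = {'x': 10, 'y': 13, 'z': 39}
After line 3 (total = 10 + 13 + 39 = 62): d = {'x': 10, 'y': 13, 'z': 39, 'total': 62}

{'x': 10, 'y': 13, 'z': 39, 'total': 62}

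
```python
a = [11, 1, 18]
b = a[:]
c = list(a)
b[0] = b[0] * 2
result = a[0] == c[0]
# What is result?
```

After line 1: a = [11, 1, 18]
After line 2 (b = a[:], copy): a = [11, 1, 18], b = [11, 1, 18]
After line 3 (c = list(a) is a copy, new object): c = [11, 1, 18]
After line 4 (b[0] = 11 * 2 = 22; only b mutates (copy)): a = [11, 1, 18], b = [22, 1, 18], c = [11, 1, 18]
After line 5 (a[0] = 11, c[0] = 11; result = True)

True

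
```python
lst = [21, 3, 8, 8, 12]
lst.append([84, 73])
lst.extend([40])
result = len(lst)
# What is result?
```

After line 1: lst = [21, 3, 8, 8, 12]
After line 2 (append adds [84, 73] as single element): lst = [21, 3, 8, 8, 12, [84, 73]]
After line 3 (extend unpacks [40], adds 40): lst = [21, 3, 8, 8, 12, [84, 73], 40]
After line 4: result = len(lst) = 7

7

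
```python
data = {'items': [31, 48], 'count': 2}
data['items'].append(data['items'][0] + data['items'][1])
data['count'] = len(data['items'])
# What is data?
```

After line 1: data = {'items': [31, 48], 'count': 2}
After line 2 (append 31 + 48 = 79): data = {'items': [31, 48, 79], 'count': 2}
After line 3 (count = len(items) = 3): data = {'items': [31, 48, 79], 'count': 3}

{'items': [31, 48, 79], 'count': 3}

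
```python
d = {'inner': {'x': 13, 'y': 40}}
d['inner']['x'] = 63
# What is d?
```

After line 1: d = {'inner': {'x': 13, 'y': 40}}
After line 2 (inner x overwritten): d = {'inner': {'x': 63, 'y': 40}}

{'inner': {'x': 63, 'y': 40}}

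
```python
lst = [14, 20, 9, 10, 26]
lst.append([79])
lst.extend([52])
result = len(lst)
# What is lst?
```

After line 1: lst = [14, 20, 9, 10, 26]
After line 2 (append adds [79] as single element): lst = [14, 20, 9, 10, 26, [79]]
After line 3 (extend unpacks [52], adds 52): lst = [14, 20, 9, 10, 26, [79], 52]
After line 4: result = len(lst) = 7

[14, 20, 9, 10, 26, [79], 52]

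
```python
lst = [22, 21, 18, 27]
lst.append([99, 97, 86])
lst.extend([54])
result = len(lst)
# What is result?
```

After line 1: lst = [22, 21, 18, 27]
After line 2 (append adds [99, 97, 86] as single element): lst = [22, 21, 18, 27, [99, 97, 86]]
After line 3 (extend unpacks [54], adds 54): lst = [22, 21, 18, 27, [99, 97, 86], 54]
After line 4: result = len(lst) = 6

6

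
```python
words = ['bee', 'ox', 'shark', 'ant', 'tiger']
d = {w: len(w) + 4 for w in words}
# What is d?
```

{'bee': 7, 'ox': 6, 'shark': 9, 'ant': 7, 'tiger': 9}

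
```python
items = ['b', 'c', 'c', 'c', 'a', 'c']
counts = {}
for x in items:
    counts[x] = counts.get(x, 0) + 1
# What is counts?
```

Initial: counts = {}, items = ['b', 'c', 'c', 'c', 'a', 'c']
See 'b': counts = {'b': 1}
See 'c': counts = {'b': 1, 'c': 1}
See 'c': counts = {'b': 1, 'c': 2}
See 'c': counts = {'b': 1, 'c': 3}
See 'a': counts = {'b': 1, 'c': 3, 'a': 1}
See 'c': counts = {'b': 1, 'c': 4, 'a': 1}

{'b': 1, 'c': 4, 'a': 1}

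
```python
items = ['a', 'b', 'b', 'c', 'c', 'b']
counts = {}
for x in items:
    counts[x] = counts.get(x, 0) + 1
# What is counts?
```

Initial: counts = {}, items = ['a', 'b', 'b', 'c', 'c', 'b']
See 'a': counts = {'a': 1}
See 'b': counts = {'a': 1, 'b': 1}
See 'b': counts = {'a': 1, 'b': 2}
See 'c': counts = {'a': 1, 'b': 2, 'c': 1}
See 'c': counts = {'a': 1, 'b': 2, 'c': 2}
See 'b': counts = {'a': 1, 'b': 3, 'c': 2}

{'a': 1, 'b': 3, 'c': 2}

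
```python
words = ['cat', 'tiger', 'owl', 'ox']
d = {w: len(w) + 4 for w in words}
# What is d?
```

{'cat': 7, 'tiger': 9, 'owl': 7, 'ox': 6}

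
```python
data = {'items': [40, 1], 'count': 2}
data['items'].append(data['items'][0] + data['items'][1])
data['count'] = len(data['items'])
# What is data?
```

After line 1: data = {'items': [40, 1], 'count': 2}
After line 2 (append 40 + 1 = 41): data = {'items': [40, 1, 41], 'count': 2}
After line 3 (count = len(items) = 3): data = {'items': [40, 1, 41], 'count': 3}

{'items': [40, 1, 41], 'count': 3}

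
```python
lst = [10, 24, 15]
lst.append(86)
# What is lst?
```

[10, 24, 15, 86]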